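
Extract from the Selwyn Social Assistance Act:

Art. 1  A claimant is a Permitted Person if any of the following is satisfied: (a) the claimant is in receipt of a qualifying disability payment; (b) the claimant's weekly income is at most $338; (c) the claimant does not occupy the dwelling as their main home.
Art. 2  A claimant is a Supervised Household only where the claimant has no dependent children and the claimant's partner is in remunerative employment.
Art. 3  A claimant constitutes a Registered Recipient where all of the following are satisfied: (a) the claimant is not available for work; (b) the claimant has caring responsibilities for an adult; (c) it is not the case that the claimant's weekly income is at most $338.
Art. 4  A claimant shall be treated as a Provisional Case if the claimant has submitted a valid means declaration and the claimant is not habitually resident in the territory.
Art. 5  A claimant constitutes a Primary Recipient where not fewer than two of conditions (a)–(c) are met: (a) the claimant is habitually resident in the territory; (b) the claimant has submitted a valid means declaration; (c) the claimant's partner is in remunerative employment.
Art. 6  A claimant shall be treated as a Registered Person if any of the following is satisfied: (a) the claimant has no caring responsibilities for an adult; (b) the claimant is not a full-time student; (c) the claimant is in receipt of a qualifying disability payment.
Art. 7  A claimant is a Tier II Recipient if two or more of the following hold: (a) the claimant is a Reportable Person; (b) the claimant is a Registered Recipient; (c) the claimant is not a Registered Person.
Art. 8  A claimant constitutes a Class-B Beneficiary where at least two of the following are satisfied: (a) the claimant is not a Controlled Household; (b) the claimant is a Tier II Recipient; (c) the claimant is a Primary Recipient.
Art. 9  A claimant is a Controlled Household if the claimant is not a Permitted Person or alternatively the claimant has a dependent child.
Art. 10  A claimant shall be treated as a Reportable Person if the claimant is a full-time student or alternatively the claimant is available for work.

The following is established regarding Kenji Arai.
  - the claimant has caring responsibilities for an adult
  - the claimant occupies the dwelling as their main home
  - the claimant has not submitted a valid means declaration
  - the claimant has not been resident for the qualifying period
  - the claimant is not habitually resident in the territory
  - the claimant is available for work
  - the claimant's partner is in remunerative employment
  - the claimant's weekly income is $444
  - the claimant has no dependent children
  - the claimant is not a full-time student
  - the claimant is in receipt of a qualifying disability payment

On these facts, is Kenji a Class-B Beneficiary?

No

article 1 — Permitted Person: [the claimant is in receipt of a qualifying disability payment? yes] OR [claimant's weekly income: $444 ≤ $338? no] OR [the claimant does not occupy the dwelling as their main home? no] → satisfied.
article 9 — Controlled Household: [not a Permitted Person (article 1)? no] OR [the claimant has a dependent child? no] → not satisfied.
article 10 — Reportable Person: [the claimant is a full-time student? no] OR [the claimant is available for work? yes] → satisfied.
article 3 — Registered Recipient: [the claimant is not available for work? no] AND [the claimant has caring responsibilities for an adult? yes] AND [claimant's weekly income: $444 ≤ $338? no, so negated condition yes] → not satisfied.
article 6 — Registered Person: [the claimant has no caring responsibilities for an adult? no] OR [the claimant is not a full-time student? yes] OR [the claimant is in receipt of a qualifying disability payment? yes] → satisfied.
article 7 — Tier II Recipient: Reportable Person (article 10)? yes; Registered Recipient (article 3)? no; not a Registered Person (article 6)? no — 1 of 3 hold (need ≥2) → not satisfied.
article 5 — Primary Recipient: the claimant is habitually resident in the territory? no; the claimant has submitted a valid means declaration? no; the claimant's partner is in remunerative employment? yes — 1 of 3 hold (need ≥2) → not satisfied.
article 8 — Class-B Beneficiary: not a Controlled Household (article 9)? yes; Tier II Recipient (article 7)? no; Primary Recipient (article 5)? no — 1 of 3 hold (need ≥2) → not satisfied.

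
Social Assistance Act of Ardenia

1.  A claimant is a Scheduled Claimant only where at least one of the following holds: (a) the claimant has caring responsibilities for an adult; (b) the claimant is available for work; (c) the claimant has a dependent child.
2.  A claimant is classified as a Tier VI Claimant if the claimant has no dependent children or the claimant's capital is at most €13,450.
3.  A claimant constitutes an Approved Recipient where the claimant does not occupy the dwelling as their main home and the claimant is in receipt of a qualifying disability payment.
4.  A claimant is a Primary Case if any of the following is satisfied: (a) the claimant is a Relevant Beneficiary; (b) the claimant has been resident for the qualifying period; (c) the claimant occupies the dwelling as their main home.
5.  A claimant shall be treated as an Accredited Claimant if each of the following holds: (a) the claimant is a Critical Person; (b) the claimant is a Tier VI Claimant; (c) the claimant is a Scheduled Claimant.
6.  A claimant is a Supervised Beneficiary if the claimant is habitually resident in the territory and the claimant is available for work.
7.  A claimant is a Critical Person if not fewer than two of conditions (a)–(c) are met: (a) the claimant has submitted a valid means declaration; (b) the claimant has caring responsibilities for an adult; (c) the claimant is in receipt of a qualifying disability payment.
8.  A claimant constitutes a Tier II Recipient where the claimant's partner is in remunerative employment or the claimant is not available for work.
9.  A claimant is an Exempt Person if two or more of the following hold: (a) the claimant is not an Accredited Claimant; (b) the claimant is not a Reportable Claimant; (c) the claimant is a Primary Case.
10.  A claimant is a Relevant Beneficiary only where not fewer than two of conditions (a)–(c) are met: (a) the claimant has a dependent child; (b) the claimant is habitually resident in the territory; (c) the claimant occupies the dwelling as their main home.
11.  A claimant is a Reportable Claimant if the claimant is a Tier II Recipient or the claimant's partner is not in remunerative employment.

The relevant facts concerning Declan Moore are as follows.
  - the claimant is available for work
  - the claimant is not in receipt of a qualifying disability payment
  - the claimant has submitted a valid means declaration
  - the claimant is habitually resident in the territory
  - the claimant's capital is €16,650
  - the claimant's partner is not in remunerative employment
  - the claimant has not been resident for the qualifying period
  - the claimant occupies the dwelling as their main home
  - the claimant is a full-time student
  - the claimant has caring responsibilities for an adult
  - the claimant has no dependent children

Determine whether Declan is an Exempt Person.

paragraph 7 — Critical Person: the claimant has submitted a valid means declaration? yes; the claimant has caring responsibilities for an adult? yes; the claimant is in receipt of a qualifying disability payment? no — 2 of 3 hold (need ≥2) → satisfied.
paragraph 2 — Tier VI Claimant: [the claimant has no dependent children? yes] OR [claimant's capital: €16,650 ≤ €13,450? no] → satisfied.
paragraph 1 — Scheduled Claimant: [the claimant has caring responsibilities for an adult? yes] OR [the claimant is available for work? yes] OR [the claimant has a dependent child? no] → satisfied.
paragraph 5 — Accredited Claimant: [Critical Person (paragraph 7)? yes] AND [Tier VI Claimant (paragraph 2)? yes] AND [Scheduled Claimant (paragraph 1)? yes] → satisfied.
paragraph 8 — Tier II Recipient: [the claimant's partner is in remunerative employment? no] OR [the claimant is not available for work? no] → not satisfied.
paragraph 11 — Reportable Claimant: [Tier II Recipient (paragraph 8)? no] OR [the claimant's partner is not in remunerative employment? yes] → satisfied.
paragraph 10 — Relevant Beneficiary: the claimant has a dependent child? no; the claimant is habitually resident in the territory? yes; the claimant occupies the dwelling as their main home? yes — 2 of 3 hold (need ≥2) → satisfied.
paragraph 4 — Primary Case: [Relevant Beneficiary (paragraph 10)? yes] OR [the claimant has been resident for the qualifying period? no] OR [the claimant occupies the dwelling as their main home? yes] → satisfied.
paragraph 9 — Exempt Person: not an Accredited Claimant (paragraph 5)? no; not a Reportable Claimant (paragraph 11)? no; Primary Case (paragraph 4)? yes — 1 of 3 hold (need ≥2) → not satisfied.

No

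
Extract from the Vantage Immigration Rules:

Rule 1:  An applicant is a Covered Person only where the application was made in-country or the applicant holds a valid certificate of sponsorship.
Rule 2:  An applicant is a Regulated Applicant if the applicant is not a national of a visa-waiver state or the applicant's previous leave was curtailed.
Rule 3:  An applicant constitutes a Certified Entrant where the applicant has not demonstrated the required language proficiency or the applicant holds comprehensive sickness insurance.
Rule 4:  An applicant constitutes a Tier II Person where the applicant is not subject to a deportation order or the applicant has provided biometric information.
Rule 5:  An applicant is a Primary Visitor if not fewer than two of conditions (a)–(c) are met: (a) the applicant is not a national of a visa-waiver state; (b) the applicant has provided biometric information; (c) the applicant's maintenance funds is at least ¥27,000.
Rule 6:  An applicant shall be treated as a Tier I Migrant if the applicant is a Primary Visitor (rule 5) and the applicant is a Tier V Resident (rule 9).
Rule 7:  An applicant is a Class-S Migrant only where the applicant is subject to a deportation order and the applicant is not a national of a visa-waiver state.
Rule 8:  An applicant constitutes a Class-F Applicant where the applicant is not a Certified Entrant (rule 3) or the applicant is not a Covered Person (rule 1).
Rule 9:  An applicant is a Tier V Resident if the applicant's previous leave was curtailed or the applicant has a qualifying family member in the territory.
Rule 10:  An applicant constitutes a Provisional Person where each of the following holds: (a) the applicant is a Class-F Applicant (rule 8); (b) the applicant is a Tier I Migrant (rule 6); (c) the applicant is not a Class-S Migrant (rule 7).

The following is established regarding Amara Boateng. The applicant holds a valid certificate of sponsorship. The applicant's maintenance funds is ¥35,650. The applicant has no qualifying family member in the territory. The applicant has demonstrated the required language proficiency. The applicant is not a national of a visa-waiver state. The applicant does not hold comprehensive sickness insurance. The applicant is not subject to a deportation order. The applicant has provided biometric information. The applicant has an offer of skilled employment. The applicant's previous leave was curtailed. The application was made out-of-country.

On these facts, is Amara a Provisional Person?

rule 3 — Certified Entrant: [the applicant has not demonstrated the required language proficiency? no] OR [the applicant holds comprehensive sickness insurance? no] → not satisfied.
rule 1 — Covered Person: [the application was made in-country? no] OR [the applicant holds a valid certificate of sponsorship? yes] → satisfied.
rule 8 — Class-F Applicant: [not a Certified Entrant (rule 3)? yes] OR [not a Covered Person (rule 1)? no] → satisfied.
rule 5 — Primary Visitor: the applicant is not a national of a visa-waiver state? yes; the applicant has provided biometric information? yes; applicant's maintenance funds: ¥35,650 ≥ ¥27,000? yes — 3 of 3 hold (need ≥2) → satisfied.
rule 9 — Tier V Resident: [the applicant's previous leave was curtailed? yes] OR [the applicant has a qualifying family member in the territory? no] → satisfied.
rule 6 — Tier I Migrant: [Primary Visitor (rule 5)? yes] AND [Tier V Resident (rule 9)? yes] → satisfied.
rule 7 — Class-S Migrant: [the applicant is subject to a deportation order? no] AND [the applicant is not a national of a visa-waiver state? yes] → not satisfied.
rule 10 — Provisional Person: [Class-F Applicant (rule 8)? yes] AND [Tier I Migrant (rule 6)? yes] AND [not a Class-S Migrant (rule 7)? yes] → satisfied.

Yes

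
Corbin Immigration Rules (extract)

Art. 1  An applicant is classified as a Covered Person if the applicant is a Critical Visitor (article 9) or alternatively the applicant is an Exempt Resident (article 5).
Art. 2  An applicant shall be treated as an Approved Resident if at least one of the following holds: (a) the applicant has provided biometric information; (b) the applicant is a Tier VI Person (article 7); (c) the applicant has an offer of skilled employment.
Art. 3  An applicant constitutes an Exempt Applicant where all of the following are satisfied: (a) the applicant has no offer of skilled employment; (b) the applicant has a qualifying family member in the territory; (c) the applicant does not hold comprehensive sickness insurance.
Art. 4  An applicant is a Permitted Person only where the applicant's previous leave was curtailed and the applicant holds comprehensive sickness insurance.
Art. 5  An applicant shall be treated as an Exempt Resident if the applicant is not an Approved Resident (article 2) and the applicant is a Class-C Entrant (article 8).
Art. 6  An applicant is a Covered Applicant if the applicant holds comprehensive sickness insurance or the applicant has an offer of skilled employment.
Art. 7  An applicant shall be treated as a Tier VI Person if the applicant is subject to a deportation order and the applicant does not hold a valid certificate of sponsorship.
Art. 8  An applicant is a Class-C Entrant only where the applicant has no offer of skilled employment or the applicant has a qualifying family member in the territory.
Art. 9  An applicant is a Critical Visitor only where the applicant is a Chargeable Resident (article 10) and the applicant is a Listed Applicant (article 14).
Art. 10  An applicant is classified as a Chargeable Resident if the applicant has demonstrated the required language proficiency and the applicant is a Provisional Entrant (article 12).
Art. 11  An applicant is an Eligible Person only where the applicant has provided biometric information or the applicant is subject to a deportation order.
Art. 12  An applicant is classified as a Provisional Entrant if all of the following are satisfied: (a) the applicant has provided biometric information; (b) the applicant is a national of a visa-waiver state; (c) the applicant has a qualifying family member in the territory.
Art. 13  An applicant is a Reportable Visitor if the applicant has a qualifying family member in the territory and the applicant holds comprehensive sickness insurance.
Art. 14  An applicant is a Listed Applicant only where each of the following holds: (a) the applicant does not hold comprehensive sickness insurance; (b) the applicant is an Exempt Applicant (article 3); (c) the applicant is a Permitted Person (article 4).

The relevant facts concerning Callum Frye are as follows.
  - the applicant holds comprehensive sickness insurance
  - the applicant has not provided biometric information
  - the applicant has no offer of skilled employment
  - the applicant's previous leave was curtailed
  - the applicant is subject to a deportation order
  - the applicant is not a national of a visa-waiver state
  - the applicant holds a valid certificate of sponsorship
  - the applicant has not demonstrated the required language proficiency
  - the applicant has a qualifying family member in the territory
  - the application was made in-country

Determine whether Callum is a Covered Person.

Yes

article 12 — Provisional Entrant: [the applicant has provided biometric information? no] AND [the applicant is a national of a visa-waiver state? no] AND [the applicant has a qualifying family member in the territory? yes] → not satisfied.
article 10 — Chargeable Resident: [the applicant has demonstrated the required language proficiency? no] AND [Provisional Entrant (article 12)? no] → not satisfied.
article 3 — Exempt Applicant: [the applicant has no offer of skilled employment? yes] AND [the applicant has a qualifying family member in the territory? yes] AND [the applicant does not hold comprehensive sickness insurance? no] → not satisfied.
article 4 — Permitted Person: [the applicant's previous leave was curtailed? yes] AND [the applicant holds comprehensive sickness insurance? yes] → satisfied.
article 14 — Listed Applicant: [the applicant does not hold comprehensive sickness insurance? no] AND [Exempt Applicant (article 3)? no] AND [Permitted Person (article 4)? yes] → not satisfied.
article 9 — Critical Visitor: [Chargeable Resident (article 10)? no] AND [Listed Applicant (article 14)? no] → not satisfied.
article 7 — Tier VI Person: [the applicant is subject to a deportation order? yes] AND [the applicant does not hold a valid certificate of sponsorship? no] → not satisfied.
article 2 — Approved Resident: [the applicant has provided biometric information? no] OR [Tier VI Person (article 7)? no] OR [the applicant has an offer of skilled employment? no] → not satisfied.
article 8 — Class-C Entrant: [the applicant has no offer of skilled employment? yes] OR [the applicant has a qualifying family member in the territory? yes] → satisfied.
article 5 — Exempt Resident: [not an Approved Resident (article 2)? yes] AND [Class-C Entrant (article 8)? yes] → satisfied.
article 1 — Covered Person: [Critical Visitor (article 9)? no] OR [Exempt Resident (article 5)? yes] → satisfied.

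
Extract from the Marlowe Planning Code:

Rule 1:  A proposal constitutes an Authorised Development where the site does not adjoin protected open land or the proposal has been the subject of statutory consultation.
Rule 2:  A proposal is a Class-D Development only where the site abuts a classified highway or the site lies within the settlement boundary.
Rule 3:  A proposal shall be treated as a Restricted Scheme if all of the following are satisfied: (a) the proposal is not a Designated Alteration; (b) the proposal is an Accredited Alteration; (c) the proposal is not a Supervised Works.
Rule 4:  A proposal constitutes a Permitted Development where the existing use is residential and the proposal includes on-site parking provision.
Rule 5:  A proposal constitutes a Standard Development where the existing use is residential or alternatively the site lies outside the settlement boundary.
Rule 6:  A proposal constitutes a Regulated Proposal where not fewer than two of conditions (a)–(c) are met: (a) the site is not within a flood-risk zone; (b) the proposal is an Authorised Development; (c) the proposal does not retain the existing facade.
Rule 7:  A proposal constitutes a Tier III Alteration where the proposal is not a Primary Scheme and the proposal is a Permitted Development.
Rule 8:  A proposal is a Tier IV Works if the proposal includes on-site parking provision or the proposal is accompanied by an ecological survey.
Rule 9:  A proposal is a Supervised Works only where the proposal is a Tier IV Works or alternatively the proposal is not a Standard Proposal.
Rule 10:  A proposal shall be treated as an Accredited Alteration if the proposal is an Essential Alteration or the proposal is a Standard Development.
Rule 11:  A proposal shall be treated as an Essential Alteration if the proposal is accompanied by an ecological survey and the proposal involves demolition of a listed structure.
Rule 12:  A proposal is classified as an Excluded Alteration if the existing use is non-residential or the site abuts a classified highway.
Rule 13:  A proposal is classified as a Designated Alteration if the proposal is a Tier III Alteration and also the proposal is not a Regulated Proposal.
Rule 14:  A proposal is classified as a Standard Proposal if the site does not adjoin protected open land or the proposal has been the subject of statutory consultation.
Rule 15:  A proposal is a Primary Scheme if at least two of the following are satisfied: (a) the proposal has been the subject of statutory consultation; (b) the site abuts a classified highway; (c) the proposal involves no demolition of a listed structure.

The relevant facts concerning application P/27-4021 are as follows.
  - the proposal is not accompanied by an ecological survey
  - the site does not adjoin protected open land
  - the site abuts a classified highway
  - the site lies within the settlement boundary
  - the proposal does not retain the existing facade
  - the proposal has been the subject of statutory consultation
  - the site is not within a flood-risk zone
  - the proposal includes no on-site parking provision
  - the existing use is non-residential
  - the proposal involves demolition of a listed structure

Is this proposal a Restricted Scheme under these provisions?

Under rule 15: the proposal has been the subject of statutory consultation? yes; the site abuts a classified highway? yes; the proposal involves no demolition of a listed structure? no — 2 of 3 hold (need ≥2) → satisfied.
Under rule 4: the existing use is residential? no; and the proposal includes on-site parking provision? no. So the proposal is not a Permitted Development.
Under rule 7: not a Primary Scheme (rule 15)? no; and Permitted Development (rule 4)? no. So the proposal is not a Tier III Alteration.
Under rule 1: the site does not adjoin protected open land? yes; or the proposal has been the subject of statutory consultation? yes. So the proposal is an Authorised Development.
Under rule 6: the site is not within a flood-risk zone? yes; Authorised Development (rule 1)? yes; the proposal does not retain the existing facade? yes — 3 of 3 hold (need ≥2) → satisfied.
Under rule 13: Tier III Alteration (rule 7)? no; and not a Regulated Proposal (rule 6)? no. So the proposal is not a Designated Alteration.
Under rule 11: the proposal is accompanied by an ecological survey? no; and the proposal involves demolition of a listed structure? yes. So the proposal is not an Essential Alteration.
Under rule 5: the existing use is residential? no; or the site lies outside the settlement boundary? no. So the proposal is not a Standard Development.
Under rule 10: Essential Alteration (rule 11)? no; or Standard Development (rule 5)? no. So the proposal is not an Accredited Alteration.
Under rule 8: the proposal includes on-site parking provision? no; or the proposal is accompanied by an ecological survey? no. So the proposal is not a Tier IV Works.
Under rule 14: the site does not adjoin protected open land? yes; or the proposal has been the subject of statutory consultation? yes. So the proposal is a Standard Proposal.
Under rule 9: Tier IV Works (rule 8)? no; or not a Standard Proposal (rule 14)? no. So the proposal is not a Supervised Works.
Under rule 3: not a Designated Alteration (rule 13)? yes; and Accredited Alteration (rule 10)? no; and not a Supervised Works (rule 9)? yes. So the proposal is not a Restricted Scheme.

No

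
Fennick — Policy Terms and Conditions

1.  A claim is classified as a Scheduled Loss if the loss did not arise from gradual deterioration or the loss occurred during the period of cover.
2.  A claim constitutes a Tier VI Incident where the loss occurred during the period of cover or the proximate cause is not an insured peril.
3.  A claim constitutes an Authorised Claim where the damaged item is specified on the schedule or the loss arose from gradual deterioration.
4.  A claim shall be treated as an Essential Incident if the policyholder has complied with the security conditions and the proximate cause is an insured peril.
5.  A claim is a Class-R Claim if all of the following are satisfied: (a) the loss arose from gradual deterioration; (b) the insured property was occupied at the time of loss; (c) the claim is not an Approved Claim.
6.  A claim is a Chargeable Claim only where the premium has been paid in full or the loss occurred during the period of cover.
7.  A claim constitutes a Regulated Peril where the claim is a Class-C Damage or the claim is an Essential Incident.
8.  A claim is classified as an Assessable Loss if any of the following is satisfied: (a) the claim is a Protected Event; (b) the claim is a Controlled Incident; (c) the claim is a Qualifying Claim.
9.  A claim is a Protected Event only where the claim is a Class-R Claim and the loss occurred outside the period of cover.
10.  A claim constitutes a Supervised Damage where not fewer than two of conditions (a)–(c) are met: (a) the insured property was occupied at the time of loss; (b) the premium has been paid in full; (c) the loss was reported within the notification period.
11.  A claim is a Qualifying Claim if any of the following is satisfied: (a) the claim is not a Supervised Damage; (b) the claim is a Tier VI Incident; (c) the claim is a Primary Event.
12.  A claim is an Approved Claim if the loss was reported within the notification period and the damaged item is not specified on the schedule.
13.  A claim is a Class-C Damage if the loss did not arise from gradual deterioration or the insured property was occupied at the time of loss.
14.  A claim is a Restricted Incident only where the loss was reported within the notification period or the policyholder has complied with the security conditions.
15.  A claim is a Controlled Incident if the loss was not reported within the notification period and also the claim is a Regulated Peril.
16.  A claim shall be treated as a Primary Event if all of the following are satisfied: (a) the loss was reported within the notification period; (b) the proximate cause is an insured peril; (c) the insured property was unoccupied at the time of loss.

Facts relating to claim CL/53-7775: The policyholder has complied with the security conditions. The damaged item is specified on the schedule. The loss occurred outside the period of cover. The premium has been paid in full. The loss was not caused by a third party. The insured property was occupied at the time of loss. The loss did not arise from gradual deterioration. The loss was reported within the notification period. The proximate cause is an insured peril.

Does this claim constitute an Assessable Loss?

No

paragraph 12 — Approved Claim: [the loss was reported within the notification period? yes] AND [the damaged item is not specified on the schedule? no] → not satisfied.
paragraph 5 — Class-R Claim: [the loss arose from gradual deterioration? no] AND [the insured property was occupied at the time of loss? yes] AND [not an Approved Claim (paragraph 12)? yes] → not satisfied.
paragraph 9 — Protected Event: [Class-R Claim (paragraph 5)? no] AND [the loss occurred outside the period of cover? yes] → not satisfied.
paragraph 13 — Class-C Damage: [the loss did not arise from gradual deterioration? yes] OR [the insured property was occupied at the time of loss? yes] → satisfied.
paragraph 4 — Essential Incident: [the policyholder has complied with the security conditions? yes] AND [the proximate cause is an insured peril? yes] → satisfied.
paragraph 7 — Regulated Peril: [Class-C Damage (paragraph 13)? yes] OR [Essential Incident (paragraph 4)? yes] → satisfied.
paragraph 15 — Controlled Incident: [the loss was not reported within the notification period? no] AND [Regulated Peril (paragraph 7)? yes] → not satisfied.
paragraph 10 — Supervised Damage: the insured property was occupied at the time of loss? yes; the premium has been paid in full? yes; the loss was reported within the notification period? yes — 3 of 3 hold (need ≥2) → satisfied.
paragraph 2 — Tier VI Incident: [the loss occurred during the period of cover? no] OR [the proximate cause is not an insured peril? no] → not satisfied.
paragraph 16 — Primary Event: [the loss was reported within the notification period? yes] AND [the proximate cause is an insured peril? yes] AND [the insured property was unoccupied at the time of loss? no] → not satisfied.
paragraph 11 — Qualifying Claim: [not a Supervised Damage (paragraph 10)? no] OR [Tier VI Incident (paragraph 2)? no] OR [Primary Event (paragraph 16)? no] → not satisfied.
paragraph 8 — Assessable Loss: [Protected Event (paragraph 9)? no] OR [Controlled Incident (paragraph 15)? no] OR [Qualifying Claim (paragraph 11)? no] → not satisfied.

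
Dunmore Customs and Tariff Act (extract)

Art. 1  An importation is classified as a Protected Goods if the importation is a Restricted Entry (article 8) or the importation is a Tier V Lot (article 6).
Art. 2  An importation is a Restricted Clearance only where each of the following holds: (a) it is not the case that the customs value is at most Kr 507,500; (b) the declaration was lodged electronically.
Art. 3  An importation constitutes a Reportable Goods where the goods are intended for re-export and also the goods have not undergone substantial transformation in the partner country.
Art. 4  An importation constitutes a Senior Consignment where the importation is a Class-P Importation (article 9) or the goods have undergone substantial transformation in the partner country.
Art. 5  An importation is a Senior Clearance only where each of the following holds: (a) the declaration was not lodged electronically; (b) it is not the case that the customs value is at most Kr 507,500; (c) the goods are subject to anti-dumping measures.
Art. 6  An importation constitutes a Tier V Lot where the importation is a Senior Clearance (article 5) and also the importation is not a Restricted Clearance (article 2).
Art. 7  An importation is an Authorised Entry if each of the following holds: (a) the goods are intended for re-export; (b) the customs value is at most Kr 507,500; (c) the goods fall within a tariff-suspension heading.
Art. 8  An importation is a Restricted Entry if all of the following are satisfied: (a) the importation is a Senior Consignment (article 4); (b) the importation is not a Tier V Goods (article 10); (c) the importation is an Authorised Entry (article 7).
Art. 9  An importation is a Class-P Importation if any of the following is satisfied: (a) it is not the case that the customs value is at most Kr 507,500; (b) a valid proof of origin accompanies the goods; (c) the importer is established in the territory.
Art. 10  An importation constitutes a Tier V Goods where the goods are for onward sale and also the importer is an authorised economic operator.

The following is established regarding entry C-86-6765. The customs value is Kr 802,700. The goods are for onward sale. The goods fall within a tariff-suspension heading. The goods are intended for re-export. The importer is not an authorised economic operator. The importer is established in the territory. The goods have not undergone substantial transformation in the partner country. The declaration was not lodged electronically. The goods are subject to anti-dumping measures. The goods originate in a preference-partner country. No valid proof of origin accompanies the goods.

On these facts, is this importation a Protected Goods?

Yes

Under article 9: customs value: Kr 802,700 ≤ Kr 507,500? no, so negated condition yes; or a valid proof of origin accompanies the goods? no; or the importer is established in the territory? yes. So the importation is a Class-P Importation.
Under article 4: Class-P Importation (article 9)? yes; or the goods have undergone substantial transformation in the partner country? no. So the importation is a Senior Consignment.
Under article 10: the goods are for onward sale? yes; and the importer is an authorised economic operator? no. So the importation is not a Tier V Goods.
Under article 7: the goods are intended for re-export? yes; and customs value: Kr 802,700 ≤ Kr 507,500? no; and the goods fall within a tariff-suspension heading? yes. So the importation is not an Authorised Entry.
Under article 8: Senior Consignment (article 4)? yes; and not a Tier V Goods (article 10)? yes; and Authorised Entry (article 7)? no. So the importation is not a Restricted Entry.
Under article 5: the declaration was not lodged electronically? yes; and customs value: Kr 802,700 ≤ Kr 507,500? no, so negated condition yes; and the goods are subject to anti-dumping measures? yes. So the importation is a Senior Clearance.
Under article 2: customs value: Kr 802,700 ≤ Kr 507,500? no, so negated condition yes; and the declaration was lodged electronically? no. So the importation is not a Restricted Clearance.
Under article 6: Senior Clearance (article 5)? yes; and not a Restricted Clearance (article 2)? yes. So the importation is a Tier V Lot.
Under article 1: Restricted Entry (article 8)? no; or Tier V Lot (article 6)? yes. So the importation is a Protected Goods.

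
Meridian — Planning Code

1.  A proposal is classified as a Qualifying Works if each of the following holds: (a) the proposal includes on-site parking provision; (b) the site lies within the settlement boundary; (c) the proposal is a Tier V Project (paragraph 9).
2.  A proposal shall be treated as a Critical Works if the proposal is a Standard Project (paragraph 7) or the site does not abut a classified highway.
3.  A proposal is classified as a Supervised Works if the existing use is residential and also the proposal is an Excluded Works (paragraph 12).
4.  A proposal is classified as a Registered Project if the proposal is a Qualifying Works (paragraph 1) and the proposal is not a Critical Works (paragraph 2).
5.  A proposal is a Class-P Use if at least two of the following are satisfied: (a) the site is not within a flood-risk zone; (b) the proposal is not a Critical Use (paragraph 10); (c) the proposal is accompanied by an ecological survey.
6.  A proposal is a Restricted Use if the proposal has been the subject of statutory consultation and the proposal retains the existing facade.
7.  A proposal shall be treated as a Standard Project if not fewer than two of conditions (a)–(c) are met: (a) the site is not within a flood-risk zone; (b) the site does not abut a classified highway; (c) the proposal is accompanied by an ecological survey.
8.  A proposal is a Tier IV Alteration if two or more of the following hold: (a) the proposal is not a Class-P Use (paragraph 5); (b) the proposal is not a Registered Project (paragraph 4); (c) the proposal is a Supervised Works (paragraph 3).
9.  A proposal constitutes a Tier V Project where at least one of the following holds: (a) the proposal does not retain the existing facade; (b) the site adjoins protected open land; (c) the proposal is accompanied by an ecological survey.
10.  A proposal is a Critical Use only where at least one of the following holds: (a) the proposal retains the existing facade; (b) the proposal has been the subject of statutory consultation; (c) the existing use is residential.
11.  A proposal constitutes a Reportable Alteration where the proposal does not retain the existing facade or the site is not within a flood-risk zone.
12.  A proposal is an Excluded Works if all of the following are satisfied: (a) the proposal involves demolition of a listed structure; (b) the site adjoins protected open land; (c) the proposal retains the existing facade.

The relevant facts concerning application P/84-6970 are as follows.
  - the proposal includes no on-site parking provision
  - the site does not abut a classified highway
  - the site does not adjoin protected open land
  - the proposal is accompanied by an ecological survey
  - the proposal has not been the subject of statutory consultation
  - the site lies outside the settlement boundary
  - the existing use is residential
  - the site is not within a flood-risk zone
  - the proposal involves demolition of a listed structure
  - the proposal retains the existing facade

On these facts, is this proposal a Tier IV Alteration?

No

paragraph 10 — Critical Use: [the proposal retains the existing facade? yes] OR [the proposal has been the subject of statutory consultation? no] OR [the existing use is residential? yes] → satisfied.
paragraph 5 — Class-P Use: the site is not within a flood-risk zone? yes; not a Critical Use (paragraph 10)? no; the proposal is accompanied by an ecological survey? yes — 2 of 3 hold (need ≥2) → satisfied.
paragraph 9 — Tier V Project: [the proposal does not retain the existing facade? no] OR [the site adjoins protected open land? no] OR [the proposal is accompanied by an ecological survey? yes] → satisfied.
paragraph 1 — Qualifying Works: [the proposal includes on-site parking provision? no] AND [the site lies within the settlement boundary? no] AND [Tier V Project (paragraph 9)? yes] → not satisfied.
paragraph 7 — Standard Project: the site is not within a flood-risk zone? yes; the site does not abut a classified highway? yes; the proposal is accompanied by an ecological survey? yes — 3 of 3 hold (need ≥2) → satisfied.
paragraph 2 — Critical Works: [Standard Project (paragraph 7)? yes] OR [the site does not abut a classified highway? yes] → satisfied.
paragraph 4 — Registered Project: [Qualifying Works (paragraph 1)? no] AND [not a Critical Works (paragraph 2)? no] → not satisfied.
paragraph 12 — Excluded Works: [the proposal involves demolition of a listed structure? yes] AND [the site adjoins protected open land? no] AND [the proposal retains the existing facade? yes] → not satisfied.
paragraph 3 — Supervised Works: [the existing use is residential? yes] AND [Excluded Works (paragraph 12)? no] → not satisfied.
paragraph 8 — Tier IV Alteration: not a Class-P Use (paragraph 5)? no; not a Registered Project (paragraph 4)? yes; Supervised Works (paragraph 3)? no — 1 of 3 hold (need ≥2) → not satisfied.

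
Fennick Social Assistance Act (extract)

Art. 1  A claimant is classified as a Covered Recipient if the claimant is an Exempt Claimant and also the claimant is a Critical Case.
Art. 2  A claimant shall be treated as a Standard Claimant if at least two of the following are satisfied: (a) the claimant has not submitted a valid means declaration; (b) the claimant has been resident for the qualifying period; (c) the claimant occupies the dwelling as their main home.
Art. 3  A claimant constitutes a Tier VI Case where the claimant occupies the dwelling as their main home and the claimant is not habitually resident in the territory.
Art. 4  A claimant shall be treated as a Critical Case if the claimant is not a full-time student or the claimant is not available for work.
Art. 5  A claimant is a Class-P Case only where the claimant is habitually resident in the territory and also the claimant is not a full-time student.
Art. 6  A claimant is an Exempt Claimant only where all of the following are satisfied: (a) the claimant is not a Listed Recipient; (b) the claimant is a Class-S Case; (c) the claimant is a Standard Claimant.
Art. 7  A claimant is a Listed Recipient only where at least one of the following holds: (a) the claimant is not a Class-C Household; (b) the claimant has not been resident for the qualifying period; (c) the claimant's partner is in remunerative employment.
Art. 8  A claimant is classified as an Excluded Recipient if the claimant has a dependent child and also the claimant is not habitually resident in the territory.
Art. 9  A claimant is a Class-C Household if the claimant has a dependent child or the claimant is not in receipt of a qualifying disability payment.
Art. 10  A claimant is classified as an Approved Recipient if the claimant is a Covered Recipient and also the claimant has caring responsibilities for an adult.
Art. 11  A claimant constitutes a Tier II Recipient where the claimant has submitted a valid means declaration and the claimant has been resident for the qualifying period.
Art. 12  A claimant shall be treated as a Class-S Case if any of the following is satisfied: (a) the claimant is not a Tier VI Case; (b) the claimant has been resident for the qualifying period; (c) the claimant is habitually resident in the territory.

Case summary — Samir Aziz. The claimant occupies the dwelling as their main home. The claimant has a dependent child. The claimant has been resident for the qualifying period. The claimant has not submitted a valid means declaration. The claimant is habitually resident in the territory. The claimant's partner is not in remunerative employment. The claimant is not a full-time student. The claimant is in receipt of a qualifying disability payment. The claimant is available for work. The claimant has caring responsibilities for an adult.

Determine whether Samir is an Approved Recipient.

Yes

article 9 — Class-C Household: [the claimant has a dependent child? yes] OR [the claimant is not in receipt of a qualifying disability payment? no] → satisfied.
article 7 — Listed Recipient: [not a Class-C Household (article 9)? no] OR [the claimant has not been resident for the qualifying period? no] OR [the claimant's partner is in remunerative employment? no] → not satisfied.
article 3 — Tier VI Case: [the claimant occupies the dwelling as their main home? yes] AND [the claimant is not habitually resident in the territory? no] → not satisfied.
article 12 — Class-S Case: [not a Tier VI Case (article 3)? yes] OR [the claimant has been resident for the qualifying period? yes] OR [the claimant is habitually resident in the territory? yes] → satisfied.
article 2 — Standard Claimant: the claimant has not submitted a valid means declaration? yes; the claimant has been resident for the qualifying period? yes; the claimant occupies the dwelling as their main home? yes — 3 of 3 hold (need ≥2) → satisfied.
article 6 — Exempt Claimant: [not a Listed Recipient (article 7)? yes] AND [Class-S Case (article 12)? yes] AND [Standard Claimant (article 2)? yes] → satisfied.
article 4 — Critical Case: [the claimant is not a full-time student? yes] OR [the claimant is not available for work? no] → satisfied.
article 1 — Covered Recipient: [Exempt Claimant (article 6)? yes] AND [Critical Case (article 4)? yes] → satisfied.
article 10 — Approved Recipient: [Covered Recipient (article 1)? yes] AND [the claimant has caring responsibilities for an adult? yes] → satisfied.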